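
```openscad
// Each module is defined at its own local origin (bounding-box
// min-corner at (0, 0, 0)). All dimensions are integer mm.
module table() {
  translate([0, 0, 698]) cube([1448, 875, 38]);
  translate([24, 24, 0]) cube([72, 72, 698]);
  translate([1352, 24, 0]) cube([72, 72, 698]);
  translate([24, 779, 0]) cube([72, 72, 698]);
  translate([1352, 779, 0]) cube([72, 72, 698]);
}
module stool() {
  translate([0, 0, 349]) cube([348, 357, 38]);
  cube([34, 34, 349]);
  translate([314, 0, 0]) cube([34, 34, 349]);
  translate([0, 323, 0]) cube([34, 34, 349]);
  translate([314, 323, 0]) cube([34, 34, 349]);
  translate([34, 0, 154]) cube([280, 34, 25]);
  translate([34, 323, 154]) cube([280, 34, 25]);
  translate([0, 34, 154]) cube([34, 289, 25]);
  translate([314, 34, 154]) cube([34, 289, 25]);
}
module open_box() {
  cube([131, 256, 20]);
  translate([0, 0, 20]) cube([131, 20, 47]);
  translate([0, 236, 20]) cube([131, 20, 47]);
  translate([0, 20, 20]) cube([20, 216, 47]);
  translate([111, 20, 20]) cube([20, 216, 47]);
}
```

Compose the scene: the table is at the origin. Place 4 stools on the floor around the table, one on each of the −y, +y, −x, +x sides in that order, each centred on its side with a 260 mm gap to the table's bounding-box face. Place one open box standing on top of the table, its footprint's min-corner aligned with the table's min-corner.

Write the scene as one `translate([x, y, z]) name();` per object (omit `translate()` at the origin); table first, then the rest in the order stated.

table();
translate([550, -617, 0]) stool();
translate([550, 1135, 0]) stool();
translate([-608, 259, 0]) stool();
translate([1708, 259, 0]) stool();
translate([0, 0, 736]) open_box();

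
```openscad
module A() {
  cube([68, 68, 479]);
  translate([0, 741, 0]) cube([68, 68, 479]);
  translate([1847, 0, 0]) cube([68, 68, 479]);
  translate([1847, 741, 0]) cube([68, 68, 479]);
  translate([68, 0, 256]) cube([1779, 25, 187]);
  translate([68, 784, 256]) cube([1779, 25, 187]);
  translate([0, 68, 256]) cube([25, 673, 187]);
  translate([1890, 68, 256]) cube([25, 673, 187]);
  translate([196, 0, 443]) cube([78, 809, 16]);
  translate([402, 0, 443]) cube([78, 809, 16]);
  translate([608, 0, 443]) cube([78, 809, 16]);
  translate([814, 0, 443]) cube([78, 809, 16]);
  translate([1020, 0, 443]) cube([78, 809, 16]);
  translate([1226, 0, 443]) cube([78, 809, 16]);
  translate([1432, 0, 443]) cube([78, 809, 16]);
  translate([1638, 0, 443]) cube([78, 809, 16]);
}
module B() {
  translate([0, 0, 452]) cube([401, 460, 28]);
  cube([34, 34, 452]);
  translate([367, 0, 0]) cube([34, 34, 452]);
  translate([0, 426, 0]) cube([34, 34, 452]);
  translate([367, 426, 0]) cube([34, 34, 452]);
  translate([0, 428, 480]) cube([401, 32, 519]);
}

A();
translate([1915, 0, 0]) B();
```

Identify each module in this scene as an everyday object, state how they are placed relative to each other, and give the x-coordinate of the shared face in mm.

A is a bed frame. B is a chair. The chair is against the bed frame's +x side, with their −y faces flush. The x-coordinate of the shared face is 1915 mm.

The bed frame's +x face and the chair's −x face are both at x = 1915 mm.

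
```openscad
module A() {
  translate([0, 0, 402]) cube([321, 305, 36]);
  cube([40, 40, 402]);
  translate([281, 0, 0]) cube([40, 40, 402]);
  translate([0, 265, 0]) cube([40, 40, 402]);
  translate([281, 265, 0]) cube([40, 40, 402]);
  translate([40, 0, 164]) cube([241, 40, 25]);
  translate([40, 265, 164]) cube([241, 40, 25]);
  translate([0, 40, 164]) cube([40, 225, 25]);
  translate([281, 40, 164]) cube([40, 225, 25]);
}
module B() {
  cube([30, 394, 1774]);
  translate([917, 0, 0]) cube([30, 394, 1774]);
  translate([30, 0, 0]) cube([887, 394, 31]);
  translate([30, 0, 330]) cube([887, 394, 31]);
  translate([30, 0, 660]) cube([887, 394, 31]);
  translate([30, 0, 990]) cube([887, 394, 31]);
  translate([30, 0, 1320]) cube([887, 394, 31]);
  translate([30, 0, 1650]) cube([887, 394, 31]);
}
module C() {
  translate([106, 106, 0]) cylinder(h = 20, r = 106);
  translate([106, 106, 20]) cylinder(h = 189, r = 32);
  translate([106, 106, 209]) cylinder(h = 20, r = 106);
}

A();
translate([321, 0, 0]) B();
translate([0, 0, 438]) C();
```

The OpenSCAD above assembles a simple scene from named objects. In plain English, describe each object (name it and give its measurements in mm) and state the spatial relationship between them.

A is a four-legged stool. The seat is 321×305 mm, 36 mm thick, top at z = 438 mm. It stands on four square legs, each 40×40 mm in cross-section, from z = 0 to the seat underside, each flush with a corner of the seat. Four stretchers, 40 mm wide and 25 mm tall, connect adjacent legs with their undersides at z = 164 mm, each running between the inner faces of the legs it joins and aligned with the legs' outer faces on the other axis.

B is an open bookshelf. Two side panels, each 30 mm thick, 394 mm deep and 1774 mm tall, stand 947 mm apart (outside-to-outside). Between them sit 6 shelves, each 31 mm thick and 394 mm deep, spanning the full gap between the sides. The bottom shelf rests on the floor (its underside at z = 0) and the clear gap between one shelf's top and the next shelf's underside is 299 mm.

C is a spool: two coaxial disc flanges of radius 106 mm and thickness 20 mm, joined by a core cylinder of radius 32 mm and height 189 mm. The lower flange rests on z = 0 and the three cylinders share a vertical axis.

The bookshelf is against the stool's +x side, with their −y faces flush. The spool is on top of the stool.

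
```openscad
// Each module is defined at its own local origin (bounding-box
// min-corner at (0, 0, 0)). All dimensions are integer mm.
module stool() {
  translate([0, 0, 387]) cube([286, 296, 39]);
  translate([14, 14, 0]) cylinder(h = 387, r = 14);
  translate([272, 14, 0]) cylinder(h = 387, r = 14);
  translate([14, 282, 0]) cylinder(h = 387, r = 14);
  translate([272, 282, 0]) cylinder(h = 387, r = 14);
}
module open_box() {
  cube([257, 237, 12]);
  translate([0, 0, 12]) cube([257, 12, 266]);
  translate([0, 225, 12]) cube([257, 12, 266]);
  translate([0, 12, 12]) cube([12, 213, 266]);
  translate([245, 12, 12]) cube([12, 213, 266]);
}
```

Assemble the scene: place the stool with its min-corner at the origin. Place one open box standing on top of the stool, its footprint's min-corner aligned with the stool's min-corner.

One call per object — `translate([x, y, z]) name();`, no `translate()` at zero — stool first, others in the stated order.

stool();
translate([0, 0, 426]) open_box();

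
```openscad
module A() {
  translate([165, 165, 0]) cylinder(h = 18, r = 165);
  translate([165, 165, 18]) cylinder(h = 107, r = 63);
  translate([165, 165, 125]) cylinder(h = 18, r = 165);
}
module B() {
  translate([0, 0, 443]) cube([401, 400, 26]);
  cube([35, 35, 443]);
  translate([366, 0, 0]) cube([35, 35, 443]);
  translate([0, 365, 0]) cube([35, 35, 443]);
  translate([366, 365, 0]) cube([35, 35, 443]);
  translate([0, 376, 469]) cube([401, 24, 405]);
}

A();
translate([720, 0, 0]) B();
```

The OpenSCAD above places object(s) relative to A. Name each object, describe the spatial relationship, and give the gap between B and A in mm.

The chair's nearest face is 390 mm from the spool's +x face.

A is a spool. B is a chair. The chair is on the floor beside the spool on its +x side. The gap between the chair and the spool is 390 mm.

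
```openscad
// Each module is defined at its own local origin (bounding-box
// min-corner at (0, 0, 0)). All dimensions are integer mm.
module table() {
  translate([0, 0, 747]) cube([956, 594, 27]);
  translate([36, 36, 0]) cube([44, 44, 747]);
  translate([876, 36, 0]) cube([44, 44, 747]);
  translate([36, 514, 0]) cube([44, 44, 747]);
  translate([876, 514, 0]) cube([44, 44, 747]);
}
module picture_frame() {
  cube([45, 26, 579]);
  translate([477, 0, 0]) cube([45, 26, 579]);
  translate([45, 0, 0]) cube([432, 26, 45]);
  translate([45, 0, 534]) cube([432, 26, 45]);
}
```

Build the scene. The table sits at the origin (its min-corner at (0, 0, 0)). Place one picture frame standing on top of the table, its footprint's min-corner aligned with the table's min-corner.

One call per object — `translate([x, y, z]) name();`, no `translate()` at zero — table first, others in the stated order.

table();
translate([0, 0, 774]) picture_frame();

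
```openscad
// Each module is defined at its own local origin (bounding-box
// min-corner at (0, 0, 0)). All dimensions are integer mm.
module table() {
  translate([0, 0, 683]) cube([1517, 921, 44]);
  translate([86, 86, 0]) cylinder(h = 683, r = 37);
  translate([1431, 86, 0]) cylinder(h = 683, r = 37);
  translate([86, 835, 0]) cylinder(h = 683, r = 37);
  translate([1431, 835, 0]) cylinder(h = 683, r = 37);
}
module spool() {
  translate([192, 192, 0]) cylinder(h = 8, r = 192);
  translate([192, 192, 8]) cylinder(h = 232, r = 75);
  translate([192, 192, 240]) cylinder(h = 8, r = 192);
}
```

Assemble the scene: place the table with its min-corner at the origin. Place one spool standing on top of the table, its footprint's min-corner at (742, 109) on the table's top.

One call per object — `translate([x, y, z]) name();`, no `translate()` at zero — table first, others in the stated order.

table();
translate([742, 109, 727]) spool();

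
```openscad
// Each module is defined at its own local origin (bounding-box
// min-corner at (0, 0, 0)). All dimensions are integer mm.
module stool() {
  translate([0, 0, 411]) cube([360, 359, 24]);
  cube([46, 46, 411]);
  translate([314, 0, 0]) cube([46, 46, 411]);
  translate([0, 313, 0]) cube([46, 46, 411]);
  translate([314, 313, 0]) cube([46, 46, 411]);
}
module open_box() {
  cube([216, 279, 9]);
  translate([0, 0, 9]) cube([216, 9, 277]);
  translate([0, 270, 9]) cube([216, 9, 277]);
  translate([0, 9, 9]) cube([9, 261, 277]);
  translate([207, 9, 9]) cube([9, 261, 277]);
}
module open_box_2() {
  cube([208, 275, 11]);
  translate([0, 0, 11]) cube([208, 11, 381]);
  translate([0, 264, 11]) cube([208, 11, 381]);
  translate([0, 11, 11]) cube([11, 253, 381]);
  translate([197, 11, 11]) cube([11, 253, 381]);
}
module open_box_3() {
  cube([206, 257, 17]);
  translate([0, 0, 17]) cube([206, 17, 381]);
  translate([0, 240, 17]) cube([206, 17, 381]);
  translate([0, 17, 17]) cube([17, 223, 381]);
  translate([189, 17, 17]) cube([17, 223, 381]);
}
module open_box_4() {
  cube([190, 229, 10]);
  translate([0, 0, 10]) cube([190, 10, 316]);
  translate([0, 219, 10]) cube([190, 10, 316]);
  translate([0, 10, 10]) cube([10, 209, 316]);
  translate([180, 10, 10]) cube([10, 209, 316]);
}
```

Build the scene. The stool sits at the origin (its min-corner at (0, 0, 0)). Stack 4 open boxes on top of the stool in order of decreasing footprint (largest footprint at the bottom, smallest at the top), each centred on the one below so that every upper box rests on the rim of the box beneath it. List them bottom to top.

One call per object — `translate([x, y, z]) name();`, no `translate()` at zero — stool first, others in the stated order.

stool();
translate([72, 40, 435]) open_box();
translate([76, 42, 721]) open_box_2();
translate([77, 51, 1113]) open_box_3();
translate([85, 65, 1511]) open_box_4();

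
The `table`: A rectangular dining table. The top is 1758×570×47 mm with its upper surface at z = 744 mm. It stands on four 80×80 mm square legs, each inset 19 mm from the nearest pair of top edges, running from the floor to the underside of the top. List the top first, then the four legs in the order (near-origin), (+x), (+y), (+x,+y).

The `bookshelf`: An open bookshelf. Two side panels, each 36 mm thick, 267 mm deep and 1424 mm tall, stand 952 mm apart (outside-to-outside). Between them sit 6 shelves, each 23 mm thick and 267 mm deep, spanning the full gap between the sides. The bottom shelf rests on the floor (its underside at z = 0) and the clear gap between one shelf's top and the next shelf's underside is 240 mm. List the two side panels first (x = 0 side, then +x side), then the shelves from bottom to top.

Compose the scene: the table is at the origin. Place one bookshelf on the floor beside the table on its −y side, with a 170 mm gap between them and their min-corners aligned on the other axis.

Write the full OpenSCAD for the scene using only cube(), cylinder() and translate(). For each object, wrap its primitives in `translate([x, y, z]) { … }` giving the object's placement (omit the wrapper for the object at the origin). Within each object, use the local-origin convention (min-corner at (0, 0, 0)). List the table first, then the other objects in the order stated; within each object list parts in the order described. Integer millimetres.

translate([0, 0, 697]) cube([1758, 570, 47]);
translate([19, 19, 0]) cube([80, 80, 697]);
translate([1659, 19, 0]) cube([80, 80, 697]);
translate([19, 471, 0]) cube([80, 80, 697]);
translate([1659, 471, 0]) cube([80, 80, 697]);
translate([0, -437, 0]) {
  cube([36, 267, 1424]);
  translate([916, 0, 0]) cube([36, 267, 1424]);
  translate([36, 0, 0]) cube([880, 267, 23]);
  translate([36, 0, 263]) cube([880, 267, 23]);
  translate([36, 0, 526]) cube([880, 267, 23]);
  translate([36, 0, 789]) cube([880, 267, 23]);
  translate([36, 0, 1052]) cube([880, 267, 23]);
  translate([36, 0, 1315]) cube([880, 267, 23]);
}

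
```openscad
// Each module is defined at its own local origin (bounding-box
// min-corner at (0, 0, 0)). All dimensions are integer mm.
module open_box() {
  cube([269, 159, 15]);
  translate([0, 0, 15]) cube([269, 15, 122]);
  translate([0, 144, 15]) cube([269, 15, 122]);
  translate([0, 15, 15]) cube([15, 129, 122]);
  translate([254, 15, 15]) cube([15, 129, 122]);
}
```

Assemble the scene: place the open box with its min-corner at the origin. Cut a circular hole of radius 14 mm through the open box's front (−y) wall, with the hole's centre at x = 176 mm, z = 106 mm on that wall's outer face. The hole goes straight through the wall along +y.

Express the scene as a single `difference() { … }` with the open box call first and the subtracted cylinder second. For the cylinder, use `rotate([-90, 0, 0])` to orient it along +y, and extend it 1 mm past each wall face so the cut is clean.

difference() {
  open_box();
  translate([176, -1, 106]) rotate([-90, 0, 0]) cylinder(h = 17, r = 14);
}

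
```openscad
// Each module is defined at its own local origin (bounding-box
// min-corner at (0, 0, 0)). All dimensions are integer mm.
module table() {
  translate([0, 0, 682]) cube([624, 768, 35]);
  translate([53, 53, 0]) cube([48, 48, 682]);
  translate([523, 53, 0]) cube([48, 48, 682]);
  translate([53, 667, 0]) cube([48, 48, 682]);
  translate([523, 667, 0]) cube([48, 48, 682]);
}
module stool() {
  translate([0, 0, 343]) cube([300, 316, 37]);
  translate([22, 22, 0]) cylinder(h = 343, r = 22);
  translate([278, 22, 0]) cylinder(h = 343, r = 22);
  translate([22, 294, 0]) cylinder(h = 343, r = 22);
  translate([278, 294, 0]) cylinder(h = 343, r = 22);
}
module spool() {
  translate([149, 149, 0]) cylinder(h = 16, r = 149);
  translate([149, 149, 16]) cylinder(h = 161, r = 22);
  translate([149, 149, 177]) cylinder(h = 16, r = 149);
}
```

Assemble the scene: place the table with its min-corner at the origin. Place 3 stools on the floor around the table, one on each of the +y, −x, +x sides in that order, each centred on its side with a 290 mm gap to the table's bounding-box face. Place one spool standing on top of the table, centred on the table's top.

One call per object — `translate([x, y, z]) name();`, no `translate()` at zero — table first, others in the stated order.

table();
translate([162, 1058, 0]) stool();
translate([-590, 226, 0]) stool();
translate([914, 226, 0]) stool();
translate([163, 235, 717]) spool();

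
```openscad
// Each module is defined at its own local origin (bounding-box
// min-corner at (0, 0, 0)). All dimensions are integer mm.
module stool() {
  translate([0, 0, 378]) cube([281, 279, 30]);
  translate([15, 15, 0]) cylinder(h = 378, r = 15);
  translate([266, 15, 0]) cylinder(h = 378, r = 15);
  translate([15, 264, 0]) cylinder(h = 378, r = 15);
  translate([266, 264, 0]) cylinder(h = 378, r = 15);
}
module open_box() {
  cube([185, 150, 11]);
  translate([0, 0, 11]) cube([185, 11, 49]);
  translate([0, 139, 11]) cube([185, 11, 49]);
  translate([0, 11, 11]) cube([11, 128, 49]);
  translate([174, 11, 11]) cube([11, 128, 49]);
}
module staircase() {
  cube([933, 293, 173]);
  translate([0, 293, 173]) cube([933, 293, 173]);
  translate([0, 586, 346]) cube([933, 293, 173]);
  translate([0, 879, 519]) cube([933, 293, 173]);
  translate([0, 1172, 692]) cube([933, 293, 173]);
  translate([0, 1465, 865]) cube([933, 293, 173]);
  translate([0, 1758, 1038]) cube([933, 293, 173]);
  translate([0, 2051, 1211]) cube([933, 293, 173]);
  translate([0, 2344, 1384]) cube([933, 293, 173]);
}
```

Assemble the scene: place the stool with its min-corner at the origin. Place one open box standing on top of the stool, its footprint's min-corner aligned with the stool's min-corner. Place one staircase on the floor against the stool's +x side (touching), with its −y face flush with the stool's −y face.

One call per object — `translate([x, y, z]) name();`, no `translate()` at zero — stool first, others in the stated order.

stool();
translate([0, 0, 408]) open_box();
translate([281, 0, 0]) staircase();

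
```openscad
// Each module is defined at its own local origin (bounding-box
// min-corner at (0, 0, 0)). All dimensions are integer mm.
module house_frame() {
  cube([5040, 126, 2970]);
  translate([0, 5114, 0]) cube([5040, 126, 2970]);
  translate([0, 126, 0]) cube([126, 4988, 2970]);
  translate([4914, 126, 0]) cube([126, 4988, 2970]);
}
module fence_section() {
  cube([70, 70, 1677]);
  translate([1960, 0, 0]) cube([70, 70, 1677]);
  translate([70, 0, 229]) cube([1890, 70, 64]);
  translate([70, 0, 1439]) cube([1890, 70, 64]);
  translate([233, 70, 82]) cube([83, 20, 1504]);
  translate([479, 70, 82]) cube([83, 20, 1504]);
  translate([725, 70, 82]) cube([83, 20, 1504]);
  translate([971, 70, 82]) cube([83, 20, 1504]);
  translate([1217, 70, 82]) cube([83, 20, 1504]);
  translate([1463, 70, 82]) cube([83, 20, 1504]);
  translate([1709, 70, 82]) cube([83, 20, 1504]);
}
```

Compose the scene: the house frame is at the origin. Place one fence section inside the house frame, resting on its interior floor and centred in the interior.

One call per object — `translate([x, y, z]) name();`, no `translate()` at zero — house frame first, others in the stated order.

house_frame();
translate([1505, 2575, 0]) fence_section();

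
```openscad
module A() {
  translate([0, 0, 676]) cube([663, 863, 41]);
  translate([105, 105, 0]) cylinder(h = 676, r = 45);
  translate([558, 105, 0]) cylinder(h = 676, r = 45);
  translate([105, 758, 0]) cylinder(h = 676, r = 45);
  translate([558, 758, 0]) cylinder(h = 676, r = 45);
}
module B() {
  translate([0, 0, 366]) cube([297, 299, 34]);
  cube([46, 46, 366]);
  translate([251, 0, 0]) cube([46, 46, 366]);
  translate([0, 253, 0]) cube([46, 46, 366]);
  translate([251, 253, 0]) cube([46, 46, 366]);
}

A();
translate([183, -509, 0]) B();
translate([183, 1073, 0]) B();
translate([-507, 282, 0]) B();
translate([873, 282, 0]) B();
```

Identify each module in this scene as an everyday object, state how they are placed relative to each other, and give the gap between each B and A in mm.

A is a table. B is a stool. Four stools sit around the table at the −y, +y, −x, +x sides. The gap between each stool and the table is 210 mm.

Each stool's nearest face is 210 mm from the table's bounding box.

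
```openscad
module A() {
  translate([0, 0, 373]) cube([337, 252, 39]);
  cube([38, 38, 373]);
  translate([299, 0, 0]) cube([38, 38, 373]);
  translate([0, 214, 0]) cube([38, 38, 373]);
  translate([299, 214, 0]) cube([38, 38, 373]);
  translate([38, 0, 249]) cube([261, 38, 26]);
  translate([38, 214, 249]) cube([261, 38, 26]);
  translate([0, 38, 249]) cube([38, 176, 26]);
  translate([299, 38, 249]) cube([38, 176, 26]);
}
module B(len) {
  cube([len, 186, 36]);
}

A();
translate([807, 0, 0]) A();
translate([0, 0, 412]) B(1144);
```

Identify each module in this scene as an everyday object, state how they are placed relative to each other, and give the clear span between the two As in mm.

Second stool starts at x = 807; first ends at x = 337; clear span = 807 − 337 = 470 mm.

A is a stool. B is a beam. A beam spans the tops of two stools. The clear span between the two stools is 470 mm.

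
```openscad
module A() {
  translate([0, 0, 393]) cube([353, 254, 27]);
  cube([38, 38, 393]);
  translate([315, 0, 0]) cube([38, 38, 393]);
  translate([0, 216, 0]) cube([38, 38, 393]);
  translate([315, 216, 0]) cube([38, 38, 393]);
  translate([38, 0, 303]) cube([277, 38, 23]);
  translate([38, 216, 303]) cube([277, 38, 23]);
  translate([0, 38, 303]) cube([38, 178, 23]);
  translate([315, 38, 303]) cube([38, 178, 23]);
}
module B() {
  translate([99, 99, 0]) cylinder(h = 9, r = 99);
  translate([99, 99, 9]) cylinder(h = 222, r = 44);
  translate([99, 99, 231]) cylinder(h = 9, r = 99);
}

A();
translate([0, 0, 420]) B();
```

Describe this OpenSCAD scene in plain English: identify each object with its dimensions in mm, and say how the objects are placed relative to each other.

A is a simple wooden stool: a rectangular seat 353 mm (x) by 254 mm (y), 27 mm thick, top face at z = 420 mm, on four square legs, each 38×38 mm in cross-section. The legs rest on z = 0, each flush with a corner of the seat. Four stretchers, 38 mm wide and 23 mm tall, connect adjacent legs with their undersides at z = 303 mm, each running between the inner faces of the legs it joins and aligned with the legs' outer faces on the other axis.

B is a spool: two coaxial disc flanges of radius 99 mm and thickness 9 mm, joined by a core cylinder of radius 44 mm and height 222 mm. The lower flange rests on z = 0 and the three cylinders share a vertical axis.

The spool is on top of the stool.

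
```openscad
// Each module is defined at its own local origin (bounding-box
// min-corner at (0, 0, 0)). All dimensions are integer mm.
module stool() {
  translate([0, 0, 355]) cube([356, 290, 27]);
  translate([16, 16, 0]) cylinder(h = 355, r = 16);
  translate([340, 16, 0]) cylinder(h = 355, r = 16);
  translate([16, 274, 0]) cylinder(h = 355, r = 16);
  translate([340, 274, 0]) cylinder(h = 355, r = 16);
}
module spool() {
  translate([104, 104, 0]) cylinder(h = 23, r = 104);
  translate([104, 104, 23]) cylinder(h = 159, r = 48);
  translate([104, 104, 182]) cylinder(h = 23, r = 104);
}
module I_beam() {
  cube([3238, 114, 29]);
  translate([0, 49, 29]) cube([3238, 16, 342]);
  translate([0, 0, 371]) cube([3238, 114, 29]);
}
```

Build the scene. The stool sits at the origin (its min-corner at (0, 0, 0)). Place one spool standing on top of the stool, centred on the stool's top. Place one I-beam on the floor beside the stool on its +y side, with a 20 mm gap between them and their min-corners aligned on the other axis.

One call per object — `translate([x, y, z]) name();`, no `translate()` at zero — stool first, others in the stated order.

stool();
translate([74, 41, 382]) spool();
translate([0, 310, 0]) I_beam();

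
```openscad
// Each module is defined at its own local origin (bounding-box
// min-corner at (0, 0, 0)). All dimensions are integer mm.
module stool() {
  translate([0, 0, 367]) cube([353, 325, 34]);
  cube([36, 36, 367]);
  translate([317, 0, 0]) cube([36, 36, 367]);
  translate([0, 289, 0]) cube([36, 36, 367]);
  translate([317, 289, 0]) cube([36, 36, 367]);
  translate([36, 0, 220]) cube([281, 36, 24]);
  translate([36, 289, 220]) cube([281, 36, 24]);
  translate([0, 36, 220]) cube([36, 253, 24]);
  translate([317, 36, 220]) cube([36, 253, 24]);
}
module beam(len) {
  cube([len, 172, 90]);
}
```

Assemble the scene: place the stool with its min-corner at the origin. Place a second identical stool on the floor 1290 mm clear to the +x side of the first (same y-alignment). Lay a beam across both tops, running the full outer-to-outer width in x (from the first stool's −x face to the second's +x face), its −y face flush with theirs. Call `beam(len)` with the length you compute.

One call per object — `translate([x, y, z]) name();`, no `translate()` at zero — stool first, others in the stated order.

stool();
translate([1643, 0, 0]) stool();
translate([0, 0, 401]) beam(1996);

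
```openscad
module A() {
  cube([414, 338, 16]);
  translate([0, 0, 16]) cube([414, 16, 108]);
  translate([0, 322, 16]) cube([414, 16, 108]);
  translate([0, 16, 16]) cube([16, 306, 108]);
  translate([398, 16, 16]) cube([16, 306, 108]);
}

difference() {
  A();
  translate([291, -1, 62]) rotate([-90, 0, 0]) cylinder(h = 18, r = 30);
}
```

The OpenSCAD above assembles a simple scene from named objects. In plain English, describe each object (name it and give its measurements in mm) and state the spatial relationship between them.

A is an open storage box with external size 414×338×124 mm and wall thickness 16 mm (the base is also 16 mm thick). The base covers the whole footprint; the four walls stand on the base, with the y-facing walls full-width and the x-facing walls fitting between their inner faces.

The open box has a circular hole of radius 30 mm through its front wall, centred at (x = 291, z = 62).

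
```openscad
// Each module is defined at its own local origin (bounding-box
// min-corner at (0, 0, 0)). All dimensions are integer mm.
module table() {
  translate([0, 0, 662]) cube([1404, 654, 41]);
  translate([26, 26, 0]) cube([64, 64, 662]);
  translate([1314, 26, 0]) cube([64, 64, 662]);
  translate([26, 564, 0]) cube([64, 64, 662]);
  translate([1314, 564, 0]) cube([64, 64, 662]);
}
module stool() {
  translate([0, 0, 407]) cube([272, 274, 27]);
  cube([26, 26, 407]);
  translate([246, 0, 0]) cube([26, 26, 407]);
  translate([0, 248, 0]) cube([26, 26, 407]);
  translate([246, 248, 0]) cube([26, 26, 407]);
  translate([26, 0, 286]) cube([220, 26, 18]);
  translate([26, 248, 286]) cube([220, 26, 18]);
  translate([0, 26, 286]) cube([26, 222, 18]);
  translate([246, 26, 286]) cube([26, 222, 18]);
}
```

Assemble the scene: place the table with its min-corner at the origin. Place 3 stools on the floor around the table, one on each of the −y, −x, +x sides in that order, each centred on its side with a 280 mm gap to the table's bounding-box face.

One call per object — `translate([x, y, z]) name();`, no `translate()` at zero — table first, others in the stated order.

table();
translate([566, -554, 0]) stool();
translate([-552, 190, 0]) stool();
translate([1684, 190, 0]) stool();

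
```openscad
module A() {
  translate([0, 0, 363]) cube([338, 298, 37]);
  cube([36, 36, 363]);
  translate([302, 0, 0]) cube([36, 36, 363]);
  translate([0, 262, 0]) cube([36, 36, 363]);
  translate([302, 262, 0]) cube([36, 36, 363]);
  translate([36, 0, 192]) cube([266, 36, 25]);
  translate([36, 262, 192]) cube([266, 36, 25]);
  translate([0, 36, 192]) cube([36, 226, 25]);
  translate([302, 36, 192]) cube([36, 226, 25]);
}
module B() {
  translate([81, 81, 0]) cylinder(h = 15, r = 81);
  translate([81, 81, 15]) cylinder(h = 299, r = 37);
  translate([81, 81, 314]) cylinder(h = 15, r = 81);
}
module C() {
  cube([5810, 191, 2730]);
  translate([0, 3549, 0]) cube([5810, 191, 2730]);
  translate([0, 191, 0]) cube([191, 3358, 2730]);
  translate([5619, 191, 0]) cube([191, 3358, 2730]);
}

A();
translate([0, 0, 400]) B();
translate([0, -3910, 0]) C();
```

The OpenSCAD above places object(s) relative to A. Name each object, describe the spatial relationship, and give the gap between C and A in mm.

A is a stool. B is a spool. C is a house frame. The spool is on top of the stool. The house frame is on the floor beside the stool on its −y side. The gap between the house frame and the stool is 170 mm.

The house frame's nearest face is 170 mm from the stool's −y face.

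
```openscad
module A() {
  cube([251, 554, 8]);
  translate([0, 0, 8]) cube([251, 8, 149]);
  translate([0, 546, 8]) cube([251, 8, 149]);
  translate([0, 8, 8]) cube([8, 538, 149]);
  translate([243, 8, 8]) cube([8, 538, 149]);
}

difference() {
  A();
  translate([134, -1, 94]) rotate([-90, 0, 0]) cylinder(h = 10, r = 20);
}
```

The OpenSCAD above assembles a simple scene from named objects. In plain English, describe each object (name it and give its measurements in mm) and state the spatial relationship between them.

A is an open-topped rectangular box: outside dimensions 251×554×157 mm, with a uniform wall and base thickness of 8 mm. The base is a full 251×554 slab on the floor; four walls sit on top of the base. The front and back walls (the −y and +y sides) span the full width; the two side walls fit between them.

The open box has a circular hole of radius 20 mm through its front wall, centred at (x = 134, z = 94).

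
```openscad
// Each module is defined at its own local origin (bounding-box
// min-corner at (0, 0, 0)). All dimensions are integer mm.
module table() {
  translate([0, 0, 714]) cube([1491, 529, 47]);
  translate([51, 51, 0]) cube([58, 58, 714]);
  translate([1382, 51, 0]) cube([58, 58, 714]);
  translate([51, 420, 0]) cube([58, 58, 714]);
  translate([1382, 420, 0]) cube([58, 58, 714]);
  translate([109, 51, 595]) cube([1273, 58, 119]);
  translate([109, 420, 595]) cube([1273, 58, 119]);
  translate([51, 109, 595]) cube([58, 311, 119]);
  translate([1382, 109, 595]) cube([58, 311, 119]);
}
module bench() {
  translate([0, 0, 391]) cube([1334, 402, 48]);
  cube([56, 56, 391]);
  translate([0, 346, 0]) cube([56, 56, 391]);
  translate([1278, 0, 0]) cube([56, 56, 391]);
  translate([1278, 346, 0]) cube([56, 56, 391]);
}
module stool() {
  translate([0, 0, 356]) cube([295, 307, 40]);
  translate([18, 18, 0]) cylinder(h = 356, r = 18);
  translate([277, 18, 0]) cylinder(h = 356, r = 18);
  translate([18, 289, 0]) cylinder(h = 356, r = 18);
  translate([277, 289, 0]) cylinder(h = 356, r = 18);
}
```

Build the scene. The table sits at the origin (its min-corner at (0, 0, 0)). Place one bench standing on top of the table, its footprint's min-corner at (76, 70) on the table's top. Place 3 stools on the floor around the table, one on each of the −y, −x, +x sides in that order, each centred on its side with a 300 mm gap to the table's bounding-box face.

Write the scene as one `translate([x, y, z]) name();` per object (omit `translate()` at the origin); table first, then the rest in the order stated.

table();
translate([76, 70, 761]) bench();
translate([598, -607, 0]) stool();
translate([-595, 111, 0]) stool();
translate([1791, 111, 0]) stool();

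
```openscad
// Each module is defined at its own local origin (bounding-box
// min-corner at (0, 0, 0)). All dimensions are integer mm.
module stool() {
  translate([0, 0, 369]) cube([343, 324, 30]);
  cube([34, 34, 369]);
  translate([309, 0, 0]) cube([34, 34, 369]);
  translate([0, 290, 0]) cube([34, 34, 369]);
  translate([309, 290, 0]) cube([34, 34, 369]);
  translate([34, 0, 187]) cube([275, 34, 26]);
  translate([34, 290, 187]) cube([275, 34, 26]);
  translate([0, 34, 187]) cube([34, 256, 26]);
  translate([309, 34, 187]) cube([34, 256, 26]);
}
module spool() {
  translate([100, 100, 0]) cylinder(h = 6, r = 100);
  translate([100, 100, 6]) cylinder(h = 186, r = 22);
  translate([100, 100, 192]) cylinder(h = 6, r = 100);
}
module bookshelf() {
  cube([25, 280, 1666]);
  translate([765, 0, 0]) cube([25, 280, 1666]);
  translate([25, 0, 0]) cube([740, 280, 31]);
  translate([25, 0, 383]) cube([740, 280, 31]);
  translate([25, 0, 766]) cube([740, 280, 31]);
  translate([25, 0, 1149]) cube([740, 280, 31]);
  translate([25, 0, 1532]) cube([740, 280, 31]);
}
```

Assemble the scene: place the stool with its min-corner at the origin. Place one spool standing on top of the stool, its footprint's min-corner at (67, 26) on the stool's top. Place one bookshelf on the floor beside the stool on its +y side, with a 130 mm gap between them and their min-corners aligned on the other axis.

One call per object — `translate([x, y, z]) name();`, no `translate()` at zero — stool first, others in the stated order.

stool();
translate([67, 26, 399]) spool();
translate([0, 454, 0]) bookshelf();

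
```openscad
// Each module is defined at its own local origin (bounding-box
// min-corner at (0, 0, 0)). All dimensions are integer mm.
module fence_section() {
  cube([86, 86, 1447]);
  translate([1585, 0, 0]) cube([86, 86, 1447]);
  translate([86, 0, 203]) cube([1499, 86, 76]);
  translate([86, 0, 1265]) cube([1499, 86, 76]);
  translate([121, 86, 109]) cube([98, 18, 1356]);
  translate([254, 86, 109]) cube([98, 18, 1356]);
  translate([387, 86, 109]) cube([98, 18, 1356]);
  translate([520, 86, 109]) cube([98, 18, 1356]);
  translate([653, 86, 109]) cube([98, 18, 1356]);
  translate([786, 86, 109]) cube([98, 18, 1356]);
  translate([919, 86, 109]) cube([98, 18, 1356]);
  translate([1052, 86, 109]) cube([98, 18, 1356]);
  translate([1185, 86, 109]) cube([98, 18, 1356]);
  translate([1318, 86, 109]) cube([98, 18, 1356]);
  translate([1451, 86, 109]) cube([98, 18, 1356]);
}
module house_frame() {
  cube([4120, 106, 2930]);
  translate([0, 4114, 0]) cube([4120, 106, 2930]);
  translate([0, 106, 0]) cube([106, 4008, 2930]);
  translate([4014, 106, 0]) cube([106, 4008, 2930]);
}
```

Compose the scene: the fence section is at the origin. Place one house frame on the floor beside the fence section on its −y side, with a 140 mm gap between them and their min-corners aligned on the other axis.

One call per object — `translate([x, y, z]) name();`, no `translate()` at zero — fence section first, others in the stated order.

fence_section();
translate([0, -4360, 0]) house_frame();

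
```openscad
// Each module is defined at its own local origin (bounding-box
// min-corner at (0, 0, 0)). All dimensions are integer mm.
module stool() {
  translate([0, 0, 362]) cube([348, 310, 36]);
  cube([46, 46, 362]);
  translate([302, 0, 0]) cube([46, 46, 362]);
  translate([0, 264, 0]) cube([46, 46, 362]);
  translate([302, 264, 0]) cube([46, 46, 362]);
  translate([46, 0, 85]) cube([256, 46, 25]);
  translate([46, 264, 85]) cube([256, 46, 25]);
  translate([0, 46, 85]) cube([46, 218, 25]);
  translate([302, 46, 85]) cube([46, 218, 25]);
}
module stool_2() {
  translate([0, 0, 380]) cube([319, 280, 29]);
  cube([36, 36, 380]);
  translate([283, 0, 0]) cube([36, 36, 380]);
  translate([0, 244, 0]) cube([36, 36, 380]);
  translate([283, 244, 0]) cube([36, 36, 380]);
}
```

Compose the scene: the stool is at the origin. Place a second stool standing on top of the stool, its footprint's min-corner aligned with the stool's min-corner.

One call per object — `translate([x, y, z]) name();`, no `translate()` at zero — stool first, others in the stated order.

stool();
translate([0, 0, 398]) stool_2();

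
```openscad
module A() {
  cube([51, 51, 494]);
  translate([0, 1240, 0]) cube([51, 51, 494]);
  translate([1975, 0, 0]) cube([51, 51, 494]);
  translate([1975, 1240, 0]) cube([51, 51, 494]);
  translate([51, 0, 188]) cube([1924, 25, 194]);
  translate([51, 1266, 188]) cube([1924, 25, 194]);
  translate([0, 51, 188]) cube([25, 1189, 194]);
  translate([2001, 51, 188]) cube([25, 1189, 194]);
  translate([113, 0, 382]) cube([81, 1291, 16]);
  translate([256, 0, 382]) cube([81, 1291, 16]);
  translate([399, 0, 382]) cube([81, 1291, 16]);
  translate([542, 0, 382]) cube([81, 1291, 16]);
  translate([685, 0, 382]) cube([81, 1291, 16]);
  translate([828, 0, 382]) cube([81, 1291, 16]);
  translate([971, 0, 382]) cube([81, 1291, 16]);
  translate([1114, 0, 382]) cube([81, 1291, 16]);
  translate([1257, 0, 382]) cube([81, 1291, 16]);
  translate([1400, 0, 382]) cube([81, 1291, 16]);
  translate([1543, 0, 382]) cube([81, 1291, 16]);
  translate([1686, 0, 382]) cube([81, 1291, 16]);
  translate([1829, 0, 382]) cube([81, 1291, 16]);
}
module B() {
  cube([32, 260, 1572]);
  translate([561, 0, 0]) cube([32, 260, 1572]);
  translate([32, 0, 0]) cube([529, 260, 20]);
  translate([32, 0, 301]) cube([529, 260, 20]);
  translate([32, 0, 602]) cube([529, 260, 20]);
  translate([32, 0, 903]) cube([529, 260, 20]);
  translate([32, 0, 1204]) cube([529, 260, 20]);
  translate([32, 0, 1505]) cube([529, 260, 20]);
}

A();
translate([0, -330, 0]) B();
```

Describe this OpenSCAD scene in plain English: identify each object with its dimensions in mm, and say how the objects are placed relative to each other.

A is a bed frame 2026 mm long (x) by 1291 mm wide (y). Four 51×51 mm corner posts, 494 mm tall, at the corners of the footprint. Four rails of 25 mm thickness and 194 mm height run between adjacent posts with their undersides at z = 188 mm, their outer faces flush with the outside of the frame (the two x-running rails run between the posts' inner faces; the two y-running rails run between the posts' inner faces). 13 slats, each 81 mm wide (x) and 16 mm thick, lie across the top of the two x-running rails, running the full 1291 mm width of the frame in y; the slats are evenly spaced along x between the inner faces of the end posts with equal gaps (rounded down to the nearest mm) at the −x end and between each pair — any rounding remainder accumulates at the +x end.

B is a bookshelf 593 mm wide overall, 260 mm deep and 1572 mm tall. The two sides are 32 mm thick vertical panels. 6 horizontal shelves of 20 mm thickness span between the inner faces of the sides; the lowest shelf sits on the floor and shelves are stacked with a clear vertical gap of 281 mm between each pair.

The bookshelf is on the floor beside the bed frame on its −y side.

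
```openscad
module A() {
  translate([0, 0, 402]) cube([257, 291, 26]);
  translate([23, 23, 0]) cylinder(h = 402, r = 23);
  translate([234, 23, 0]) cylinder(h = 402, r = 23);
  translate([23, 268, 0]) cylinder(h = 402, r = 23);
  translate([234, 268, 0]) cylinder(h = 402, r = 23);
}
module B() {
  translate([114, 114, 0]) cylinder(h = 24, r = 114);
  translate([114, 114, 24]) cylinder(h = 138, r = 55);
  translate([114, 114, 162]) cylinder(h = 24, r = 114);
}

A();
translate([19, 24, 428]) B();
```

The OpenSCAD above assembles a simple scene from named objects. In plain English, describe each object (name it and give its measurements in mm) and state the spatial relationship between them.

A is a four-legged stool. The seat is 257×291 mm, 26 mm thick, top at z = 428 mm. It stands on four round legs, each 46 mm in diameter, from z = 0 to the seat underside, each leg's axis is inset half a diameter from the nearest pair of seat edges (so the leg's bounding box is flush with the corner).

B is a spool: two coaxial disc flanges of radius 114 mm and thickness 24 mm, joined by a core cylinder of radius 55 mm and height 138 mm. The lower flange rests on z = 0 and the three cylinders share a vertical axis.

The spool is on top of the stool.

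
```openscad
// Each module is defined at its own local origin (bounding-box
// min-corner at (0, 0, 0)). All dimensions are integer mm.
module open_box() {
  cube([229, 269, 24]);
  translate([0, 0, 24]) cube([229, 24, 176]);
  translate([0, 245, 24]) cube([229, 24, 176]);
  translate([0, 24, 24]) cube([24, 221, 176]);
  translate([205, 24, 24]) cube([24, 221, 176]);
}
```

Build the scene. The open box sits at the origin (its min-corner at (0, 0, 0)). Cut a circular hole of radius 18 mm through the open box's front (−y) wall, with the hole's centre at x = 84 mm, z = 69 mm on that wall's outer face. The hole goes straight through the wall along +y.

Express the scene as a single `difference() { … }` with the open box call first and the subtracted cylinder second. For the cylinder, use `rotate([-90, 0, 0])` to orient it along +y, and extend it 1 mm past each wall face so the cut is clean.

difference() {
  open_box();
  translate([84, -1, 69]) rotate([-90, 0, 0]) cylinder(h = 26, r = 18);
}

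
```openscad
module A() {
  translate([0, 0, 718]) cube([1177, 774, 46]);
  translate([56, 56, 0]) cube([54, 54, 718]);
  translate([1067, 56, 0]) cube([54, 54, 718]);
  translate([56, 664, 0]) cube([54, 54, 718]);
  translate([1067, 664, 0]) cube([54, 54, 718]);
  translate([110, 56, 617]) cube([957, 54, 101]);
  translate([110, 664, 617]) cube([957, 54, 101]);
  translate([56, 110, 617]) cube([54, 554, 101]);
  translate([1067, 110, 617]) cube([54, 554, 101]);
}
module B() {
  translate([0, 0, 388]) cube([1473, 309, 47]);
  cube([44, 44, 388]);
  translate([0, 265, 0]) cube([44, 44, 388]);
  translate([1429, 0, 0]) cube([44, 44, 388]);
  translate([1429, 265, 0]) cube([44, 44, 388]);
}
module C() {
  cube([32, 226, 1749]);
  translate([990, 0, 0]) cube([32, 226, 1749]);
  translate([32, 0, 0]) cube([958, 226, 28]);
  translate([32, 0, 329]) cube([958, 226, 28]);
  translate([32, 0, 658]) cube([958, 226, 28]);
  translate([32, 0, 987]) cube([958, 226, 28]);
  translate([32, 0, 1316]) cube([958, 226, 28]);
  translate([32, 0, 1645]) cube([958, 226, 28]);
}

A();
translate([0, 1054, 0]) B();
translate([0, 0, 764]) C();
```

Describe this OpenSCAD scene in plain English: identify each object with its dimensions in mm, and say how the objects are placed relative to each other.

A is a rectangular dining table. The top is 1177×774×46 mm with its upper surface at z = 764 mm. It stands on four 54×54 mm square legs, each inset 56 mm from the nearest pair of top edges, running from the floor to the underside of the top. Four apron rails, 54 mm thick and 101 mm tall, run between adjacent legs with their top edges flush with the underside of the top and their outer faces flush with the legs' outer faces.

B is a bench: a 1473×309 mm seat slab, 47 mm thick, top at z = 435 mm, on four 44×44 mm square legs flush with the seat corners and standing on z = 0.

C is an open bookshelf. Two side panels, each 32 mm thick, 226 mm deep and 1749 mm tall, stand 1022 mm apart (outside-to-outside). Between them sit 6 shelves, each 28 mm thick and 226 mm deep, spanning the full gap between the sides. The bottom shelf rests on the floor (its underside at z = 0) and the clear gap between one shelf's top and the next shelf's underside is 301 mm.

The bench is on the floor beside the table on its +y side. The bookshelf is on top of the table.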